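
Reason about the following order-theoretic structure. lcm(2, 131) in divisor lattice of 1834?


Join=lcm.
gcd(2,131)=1
lcm=262


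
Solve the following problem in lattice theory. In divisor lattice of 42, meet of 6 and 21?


In a divisor lattice, meet = gcd (greatest common divisor).
By Euclidean algorithm or factoring: gcd(6,21) = 3


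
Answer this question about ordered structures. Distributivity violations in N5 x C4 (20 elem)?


Distributive law: a ^ (b v c) = (a ^ b) v (a ^ c).
Check all 20^3 = 8000 ordered triples (a,b,c).
  e.g. a=(b,0), b=(a,0), c=(c,0): lhs=(b,0) != rhs=(a,0)
  e.g. a=(b,0), b=(a,0), c=(c,1): lhs=(b,0) != rhs=(a,0)
Total violating triples: 128


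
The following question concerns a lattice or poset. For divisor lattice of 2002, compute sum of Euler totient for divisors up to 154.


Divisors of 2002 up to 154: [1, 2, 7, 11, 13, 14, 22, 26, 77, 91, 143, 154]
phi values: [1, 1, 6, 10, 12, 6, 10, 12, 60, 72, 120, 60]
Sum = 370


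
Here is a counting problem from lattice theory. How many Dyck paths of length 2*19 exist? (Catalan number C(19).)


C(n) = C(2n, n) / (n+1).
C(38, 19) = 35345263800
C(19) = 35345263800 / 20 = 1767263190


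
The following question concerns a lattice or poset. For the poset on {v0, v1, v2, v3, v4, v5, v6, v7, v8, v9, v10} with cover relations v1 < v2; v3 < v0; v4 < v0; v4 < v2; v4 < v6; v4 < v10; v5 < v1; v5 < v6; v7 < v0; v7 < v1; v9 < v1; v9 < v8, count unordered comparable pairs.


A comparable pair {a,b} has a < b or b < a in the order.
Count unordered pairs where one element is strictly below the other.
Examples: {v0,v3}, {v0,v4}, {v0,v7}, {v1,v2}, ...
Total comparable pairs: 15


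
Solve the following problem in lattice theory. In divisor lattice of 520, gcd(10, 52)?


Meet=gcd.
gcd(10,52)=2


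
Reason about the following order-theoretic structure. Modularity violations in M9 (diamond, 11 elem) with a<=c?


Modular law: if a <= c then a v (b ^ c) = (a v b) ^ c.
Check all triples (a,b,c) with a <= c among 11 elements.
This lattice is modular (diamonds M_m and their chain-products are modular).
Total violating triples: 0


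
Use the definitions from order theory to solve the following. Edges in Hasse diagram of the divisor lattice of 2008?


A cover relation a -< b holds when a < b with no c strictly between.
Cover relations:
  1 -< 2
  1 -< 251
  2 -< 4
  2 -< 502
  4 -< 8
  4 -< 1004
  8 -< 2008
  251 -< 502
  ...2 more
Total: 10


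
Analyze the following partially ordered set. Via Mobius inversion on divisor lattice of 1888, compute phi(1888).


phi(n) = n * prod_{p|n} (1 - 1/p).
Prime divisors of 1888: [2, 59]
phi(1888) = 1888 * (1 - 1/2) * (1 - 1/59)
phi(1888) = 928


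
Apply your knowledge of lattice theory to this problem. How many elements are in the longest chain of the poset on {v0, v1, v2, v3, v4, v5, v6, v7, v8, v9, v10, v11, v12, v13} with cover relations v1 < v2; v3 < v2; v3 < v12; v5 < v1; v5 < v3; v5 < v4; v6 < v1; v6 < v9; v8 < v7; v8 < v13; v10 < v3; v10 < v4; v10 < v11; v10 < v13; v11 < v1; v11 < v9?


A chain is a totally ordered subset; we count the number of elements in a maximum chain.
Compute, for each element x, the size of the longest chain ending at x:
  v0: 1
  v5: 1
  v6: 1
  v8: 1
  v10: 1
  v7: 2
  ...
A maximum chain: v10 < v11 < v1 < v2
Number of elements in the longest chain: 4


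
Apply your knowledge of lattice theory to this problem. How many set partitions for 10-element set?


B(n) = number of set partitions of an n-element set.
B(n) satisfies the recurrence: B(n+1) = sum_k C(n,k)*B(k).
B(10) = 115975


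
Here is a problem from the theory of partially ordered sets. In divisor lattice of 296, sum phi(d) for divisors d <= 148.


Divisors of 296 up to 148: [1, 2, 4, 8, 37, 74, 148]
phi values: [1, 1, 2, 4, 36, 36, 72]
Sum = 152


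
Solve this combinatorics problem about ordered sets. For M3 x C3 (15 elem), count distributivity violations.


Distributive law: a ^ (b v c) = (a ^ b) v (a ^ c).
Check all 15^3 = 3375 ordered triples (a,b,c).
  e.g. a=(a1,0), b=(a2,0), c=(a3,0): lhs=(a1,0) != rhs=(0,0)
  e.g. a=(a1,0), b=(a2,0), c=(a3,1): lhs=(a1,0) != rhs=(0,0)
Total violating triples: 162


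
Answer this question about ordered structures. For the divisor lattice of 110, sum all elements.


sigma(n) = sum of divisors.
Divisors of 110: [1, 2, 5, 10, 11, 22, 55, 110]
Sum = 216


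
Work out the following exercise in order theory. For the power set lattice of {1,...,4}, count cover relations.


A cover relation a -< b holds when a < b with no c strictly between.
Cover relations:
  {} -< {1}
  {} -< {2}
  {} -< {3}
  {} -< {4}
  {1} -< {1,2}
  {1} -< {1,3}
  {1} -< {1,4}
  {2} -< {1,2}
  ...24 more
Total: 32


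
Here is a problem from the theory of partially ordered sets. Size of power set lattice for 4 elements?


Power set = 2^n.
2^4 = 16


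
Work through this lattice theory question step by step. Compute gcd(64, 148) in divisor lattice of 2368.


In a divisor lattice, meet = gcd (greatest common divisor).
By Euclidean algorithm or factoring: gcd(64,148) = 4


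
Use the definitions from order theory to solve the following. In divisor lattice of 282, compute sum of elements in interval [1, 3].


Interval [1,3] in divisors of 282: [1, 3]
Sum = 4


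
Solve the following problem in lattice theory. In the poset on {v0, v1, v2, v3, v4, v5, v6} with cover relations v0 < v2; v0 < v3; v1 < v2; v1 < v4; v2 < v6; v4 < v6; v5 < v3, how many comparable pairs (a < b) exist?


A comparable pair {a,b} has a < b or b < a in the order.
Count unordered pairs where one element is strictly below the other.
Examples: {v0,v2}, {v0,v3}, {v0,v6}, {v1,v2}, ...
Total comparable pairs: 9


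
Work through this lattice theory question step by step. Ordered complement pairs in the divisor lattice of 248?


Complement pair (a,b): a meet b = bottom, a join b = top.
Here: gcd(a,b)=1 and lcm(a,b)=248, i.e. a*b=248 with a,b coprime.
Pairs found: (1,248), (8,31), (31,8), (248,1)
Total ordered pairs: 4


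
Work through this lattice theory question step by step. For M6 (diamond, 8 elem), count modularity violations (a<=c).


Modular law: if a <= c then a v (b ^ c) = (a v b) ^ c.
Check all triples (a,b,c) with a <= c among 8 elements.
This lattice is modular (diamonds M_m and their chain-products are modular).
Total violating triples: 0


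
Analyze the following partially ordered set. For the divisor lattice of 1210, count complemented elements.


An element a is complemented if some b has a meet b = bottom, a join b = top.
a is complemented iff gcd(a, n/a)=1, i.e. a is a unitary divisor of 1210.
Complemented elements: 1, 2, 5, 10, 121, 242, ... (2 more)
Count: 8


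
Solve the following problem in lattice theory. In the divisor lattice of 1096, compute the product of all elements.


Divisors of 1096: [1, 2, 4, 8, 137, 274, 548, 1096]
Product = n^(d(n)/2) = 1096^(8/2)
Product = 1442919878656


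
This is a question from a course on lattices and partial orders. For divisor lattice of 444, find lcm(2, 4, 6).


In a divisor lattice, join = lcm (least common multiple).
Compute lcm iteratively: start with first element, then lcm(current, next).
Elements: [2, 4, 6]
lcm(2,4) = 4
lcm(4,6) = 12
Final lcm = 12


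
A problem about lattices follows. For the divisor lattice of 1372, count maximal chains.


A maximal chain goes from the minimum element to a maximal element via cover relations.
Counting all min-to-max paths in the cover graph.
Total maximal chains: 10


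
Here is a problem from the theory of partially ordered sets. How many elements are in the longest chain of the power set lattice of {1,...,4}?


A chain is a totally ordered subset; we count the number of elements in a maximum chain.
Compute, for each element x, the size of the longest chain ending at x:
  {}: 1
  {1}: 2
  {2}: 2
  {3}: 2
  {4}: 2
  {1,2}: 3
  ...
A maximum chain: {} < {1} < {1,2} < {1,2,3} < {1,2,3,4}
Number of elements in the longest chain: 5


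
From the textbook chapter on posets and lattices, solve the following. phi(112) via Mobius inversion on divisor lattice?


phi(n) = n * prod_{p|n} (1 - 1/p).
Prime divisors of 112: [2, 7]
phi(112) = 112 * (1 - 1/2) * (1 - 1/7)
phi(112) = 48


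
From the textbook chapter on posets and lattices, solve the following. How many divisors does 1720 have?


Divisors of 1720: [1, 2, 4, 5, 8, 10, 20, 40, 43, 86, 172, 215, 344, 430, 860, 1720]
Count: 16


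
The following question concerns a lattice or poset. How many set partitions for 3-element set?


B(n) = number of set partitions of an n-element set.
B(n) satisfies the recurrence: B(n+1) = sum_k C(n,k)*B(k).
B(3) = 5


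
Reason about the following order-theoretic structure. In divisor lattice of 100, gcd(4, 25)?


Meet=gcd.
gcd(4,25)=1


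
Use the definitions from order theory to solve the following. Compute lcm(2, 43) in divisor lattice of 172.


In a divisor lattice, join = lcm (least common multiple).
gcd(2,43) = 1
lcm(2,43) = 2*43/gcd = 86/1 = 86


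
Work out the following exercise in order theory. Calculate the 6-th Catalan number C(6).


C(n) = C(2n, n) / (n+1).
C(12, 6) = 924
C(6) = 924 / 7 = 132


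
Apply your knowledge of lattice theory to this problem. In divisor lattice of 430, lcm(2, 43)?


Join=lcm.
gcd(2,43)=1
lcm=86


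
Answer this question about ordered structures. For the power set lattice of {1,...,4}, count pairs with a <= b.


The order relation is {(a,b) : a <= b}, reflexive so it includes (a,a).
Examples: ({},{}), ({},{1,2}), ({},{1,2,3}), ({},{1,2,3,4}), ({},{1,2,4}), ...
Total ordered pairs: 81


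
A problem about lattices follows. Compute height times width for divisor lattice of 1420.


Height = length of longest chain minus 1; width = size of largest antichain.
A maximum chain: 1 | 71 | 355 | 710 | 1420  (height 4).
A maximum antichain: {4, 10, 142, 355}  (width 4).
Product = 4 * 4 = 16


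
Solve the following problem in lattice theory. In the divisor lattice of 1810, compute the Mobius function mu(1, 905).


In a divisor lattice, mu(a,b) = mu(b/a) where mu is the classical Mobius function.
b/a = 905/1 = 905
Prime factorization of 905: primes [5, 181]
905 is squarefree with 2 prime factor(s), so mu(905) = (-1)^2 = 1


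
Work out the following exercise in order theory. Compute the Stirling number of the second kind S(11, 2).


S(n,k) = k*S(n-1,k) + S(n-1,k-1).
S(10,2) = 511, S(10,1) = 1
S(11,2) = 2*511 + 1 = 1022 + 1
S(11,2) = 1023


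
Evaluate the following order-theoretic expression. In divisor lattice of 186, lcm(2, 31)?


Join=lcm.
gcd(2,31)=1
lcm=62


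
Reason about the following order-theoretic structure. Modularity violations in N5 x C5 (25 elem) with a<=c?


Modular law: if a <= c then a v (b ^ c) = (a v b) ^ c.
Check all triples (a,b,c) with a <= c among 25 elements.
  e.g. a=(a,0), b=(c,0), c=(b,0): lhs=(a,0) != rhs=(b,0)
  e.g. a=(a,0), b=(c,1), c=(b,0): lhs=(a,0) != rhs=(b,0)
Total violating triples: 75


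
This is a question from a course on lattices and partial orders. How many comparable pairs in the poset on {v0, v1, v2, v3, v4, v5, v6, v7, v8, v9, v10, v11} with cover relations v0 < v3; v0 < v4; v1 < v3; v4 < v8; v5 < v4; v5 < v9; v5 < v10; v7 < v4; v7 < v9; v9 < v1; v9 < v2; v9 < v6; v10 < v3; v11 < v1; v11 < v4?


A comparable pair {a,b} has a < b or b < a in the order.
Count unordered pairs where one element is strictly below the other.
Examples: {v0,v3}, {v0,v4}, {v0,v8}, {v1,v3}, ...
Total comparable pairs: 29


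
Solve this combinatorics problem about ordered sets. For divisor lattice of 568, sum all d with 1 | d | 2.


Interval [1,2] in divisors of 568: [1, 2]
Sum = 3


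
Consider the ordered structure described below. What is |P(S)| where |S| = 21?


Power set = 2^n.
2^21 = 2097152


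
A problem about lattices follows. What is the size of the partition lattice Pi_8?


B(n) = number of set partitions of an n-element set.
B(n) satisfies the recurrence: B(n+1) = sum_k C(n,k)*B(k).
B(8) = 4140


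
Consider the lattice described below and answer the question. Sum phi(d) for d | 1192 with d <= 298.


Divisors of 1192 up to 298: [1, 2, 4, 8, 149, 298]
phi values: [1, 1, 2, 4, 148, 148]
Sum = 304


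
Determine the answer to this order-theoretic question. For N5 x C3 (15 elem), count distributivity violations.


Distributive law: a ^ (b v c) = (a ^ b) v (a ^ c).
Check all 15^3 = 3375 ordered triples (a,b,c).
  e.g. a=(b,0), b=(a,0), c=(c,0): lhs=(b,0) != rhs=(a,0)
  e.g. a=(b,0), b=(a,0), c=(c,1): lhs=(b,0) != rhs=(a,0)
Total violating triples: 54


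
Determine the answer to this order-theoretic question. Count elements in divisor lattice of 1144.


Divisors of 1144: [1, 2, 4, 8, 11, 13, 22, 26, 44, 52, 88, 104, 143, 286, 572, 1144]
Count: 16


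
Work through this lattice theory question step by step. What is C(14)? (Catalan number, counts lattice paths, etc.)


C(n) = C(2n, n) / (n+1).
C(28, 14) = 40116600
C(14) = 40116600 / 15 = 2674440


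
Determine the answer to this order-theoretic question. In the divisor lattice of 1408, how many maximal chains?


A maximal chain goes from the minimum element to a maximal element via cover relations.
Counting all min-to-max paths in the cover graph.
Total maximal chains: 8


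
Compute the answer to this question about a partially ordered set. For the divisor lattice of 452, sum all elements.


sigma(n) = sum of divisors.
Divisors of 452: [1, 2, 4, 113, 226, 452]
Sum = 798


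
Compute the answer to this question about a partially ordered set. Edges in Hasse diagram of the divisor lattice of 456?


A cover relation a -< b holds when a < b with no c strictly between.
Cover relations:
  1 -< 2
  1 -< 3
  1 -< 19
  2 -< 4
  2 -< 6
  2 -< 38
  3 -< 6
  3 -< 57
  ...20 more
Total: 28


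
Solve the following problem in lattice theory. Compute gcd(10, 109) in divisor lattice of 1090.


In a divisor lattice, meet = gcd (greatest common divisor).
By Euclidean algorithm or factoring: gcd(10,109) = 1


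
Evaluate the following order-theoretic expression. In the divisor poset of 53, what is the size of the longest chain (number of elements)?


A chain is a totally ordered subset; we count the number of elements in a maximum chain.
Compute, for each element x, the size of the longest chain ending at x:
  1: 1
  53: 2
A maximum chain: 1 < 53
Number of elements in the longest chain: 2


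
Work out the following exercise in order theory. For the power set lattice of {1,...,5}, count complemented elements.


An element a is complemented if some b has a meet b = bottom, a join b = top.
every subset A has complement S\A, so all elements are complemented.
Complemented elements: {}, {1}, {2}, {3}, {4}, {5}, ... (26 more)
Count: 32


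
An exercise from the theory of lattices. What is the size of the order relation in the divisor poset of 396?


The order relation is {(a,b) : a <= b}, reflexive so it includes (a,a).
Examples: (1,1), (1,11), (1,12), (1,132), (1,18), ...
Total ordered pairs: 108


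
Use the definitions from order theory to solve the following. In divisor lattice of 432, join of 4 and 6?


In a divisor lattice, join = lcm (least common multiple).
gcd(4,6) = 2
lcm(4,6) = 4*6/gcd = 24/2 = 12


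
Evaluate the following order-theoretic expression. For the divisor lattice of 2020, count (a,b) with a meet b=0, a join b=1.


Complement pair (a,b): a meet b = bottom, a join b = top.
Here: gcd(a,b)=1 and lcm(a,b)=2020, i.e. a*b=2020 with a,b coprime.
Pairs found: (1,2020), (4,505), (5,404), (20,101), ... (4 more)
Total ordered pairs: 8


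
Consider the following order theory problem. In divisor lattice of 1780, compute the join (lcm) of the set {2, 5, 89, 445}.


In a divisor lattice, join = lcm (least common multiple).
Compute lcm iteratively: start with first element, then lcm(current, next).
Elements: [2, 5, 89, 445]
lcm(2,5) = 10
lcm(10,89) = 890
lcm(890,445) = 890
Final lcm = 890


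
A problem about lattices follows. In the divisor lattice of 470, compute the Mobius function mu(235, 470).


In a divisor lattice, mu(a,b) = mu(b/a) where mu is the classical Mobius function.
b/a = 470/235 = 2
Prime factorization of 2: primes [2]
2 is squarefree with 1 prime factor(s), so mu(2) = (-1)^1 = -1


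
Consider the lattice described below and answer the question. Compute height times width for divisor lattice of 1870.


Height = length of longest chain minus 1; width = size of largest antichain.
A maximum chain: 1 | 17 | 187 | 935 | 1870  (height 4).
A maximum antichain: {10, 22, 34, 55, 85, 187}  (width 6).
Product = 4 * 6 = 24


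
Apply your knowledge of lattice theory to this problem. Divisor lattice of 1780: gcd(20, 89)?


Meet=gcd.
gcd(20,89)=1


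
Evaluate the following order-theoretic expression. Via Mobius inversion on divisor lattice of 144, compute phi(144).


phi(n) = n * prod_{p|n} (1 - 1/p).
Prime divisors of 144: [2, 3]
phi(144) = 144 * (1 - 1/2) * (1 - 1/3)
phi(144) = 48


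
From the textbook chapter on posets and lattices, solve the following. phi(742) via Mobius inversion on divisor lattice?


phi(n) = n * prod_{p|n} (1 - 1/p).
Prime divisors of 742: [2, 7, 53]
phi(742) = 742 * (1 - 1/2) * (1 - 1/7) * (1 - 1/53)
phi(742) = 312


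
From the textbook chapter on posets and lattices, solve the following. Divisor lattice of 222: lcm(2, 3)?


Join=lcm.
gcd(2,3)=1
lcm=6


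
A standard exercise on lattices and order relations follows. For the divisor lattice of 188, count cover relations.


A cover relation a -< b holds when a < b with no c strictly between.
Cover relations:
  1 -< 2
  1 -< 47
  2 -< 4
  2 -< 94
  4 -< 188
  47 -< 94
  94 -< 188
Total: 7


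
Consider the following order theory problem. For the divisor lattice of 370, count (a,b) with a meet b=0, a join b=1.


Complement pair (a,b): a meet b = bottom, a join b = top.
Here: gcd(a,b)=1 and lcm(a,b)=370, i.e. a*b=370 with a,b coprime.
Pairs found: (1,370), (2,185), (5,74), (10,37), ... (4 more)
Total ordered pairs: 8


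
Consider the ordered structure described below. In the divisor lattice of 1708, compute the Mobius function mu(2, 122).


In a divisor lattice, mu(a,b) = mu(b/a) where mu is the classical Mobius function.
b/a = 122/2 = 61
Prime factorization of 61: primes [61]
61 is squarefree with 1 prime factor(s), so mu(61) = (-1)^1 = -1


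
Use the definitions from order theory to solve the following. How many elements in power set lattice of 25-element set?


Power set = 2^n.
2^25 = 33554432


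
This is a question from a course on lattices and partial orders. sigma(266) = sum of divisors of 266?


sigma(n) = sum of divisors.
Divisors of 266: [1, 2, 7, 14, 19, 38, 133, 266]
Sum = 480


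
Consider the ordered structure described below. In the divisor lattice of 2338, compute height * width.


Height = length of longest chain minus 1; width = size of largest antichain.
A maximum chain: 1 | 167 | 1169 | 2338  (height 3).
A maximum antichain: {2, 7, 167}  (width 3).
Product = 3 * 3 = 9


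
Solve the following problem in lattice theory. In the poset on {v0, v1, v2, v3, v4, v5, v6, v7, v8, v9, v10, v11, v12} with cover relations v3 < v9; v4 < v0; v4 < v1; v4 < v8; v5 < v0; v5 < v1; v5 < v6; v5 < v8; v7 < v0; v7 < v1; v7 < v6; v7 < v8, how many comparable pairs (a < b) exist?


A comparable pair {a,b} has a < b or b < a in the order.
Count unordered pairs where one element is strictly below the other.
Examples: {v0,v4}, {v0,v5}, {v0,v7}, {v1,v4}, ...
Total comparable pairs: 12


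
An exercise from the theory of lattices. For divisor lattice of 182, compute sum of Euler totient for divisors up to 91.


Divisors of 182 up to 91: [1, 2, 7, 13, 14, 26, 91]
phi values: [1, 1, 6, 12, 6, 12, 72]
Sum = 110


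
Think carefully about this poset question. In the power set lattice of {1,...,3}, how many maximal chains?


A maximal chain goes from the minimum element to a maximal element via cover relations.
Counting all min-to-max paths in the cover graph.
Total maximal chains: 6


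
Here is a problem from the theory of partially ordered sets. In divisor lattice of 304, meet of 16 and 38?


In a divisor lattice, meet = gcd (greatest common divisor).
By Euclidean algorithm or factoring: gcd(16,38) = 2


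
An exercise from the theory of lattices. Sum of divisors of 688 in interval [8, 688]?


Interval [8,688] in divisors of 688: [8, 16, 344, 688]
Sum = 1056


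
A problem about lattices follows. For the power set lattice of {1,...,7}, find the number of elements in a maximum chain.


A chain is a totally ordered subset; we count the number of elements in a maximum chain.
Compute, for each element x, the size of the longest chain ending at x:
  {}: 1
  {1}: 2
  {2}: 2
  {3}: 2
  {4}: 2
  {5}: 2
  ...
A maximum chain: {} < {1} < {1,2} < {1,2,3} < {1,2,3,4} < {1,2,3,4,5} < {1,2,3,4,5,6} < {1,2,3,4,5,6,7}
Number of elements in the longest chain: 8


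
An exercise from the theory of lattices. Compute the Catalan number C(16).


C(n) = C(2n, n) / (n+1).
C(32, 16) = 601080390
C(16) = 601080390 / 17 = 35357670


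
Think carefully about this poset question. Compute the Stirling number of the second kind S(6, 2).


S(n,k) = k*S(n-1,k) + S(n-1,k-1).
S(5,2) = 15, S(5,1) = 1
S(6,2) = 2*15 + 1 = 30 + 1
S(6,2) = 31


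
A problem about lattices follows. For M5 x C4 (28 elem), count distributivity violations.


Distributive law: a ^ (b v c) = (a ^ b) v (a ^ c).
Check all 28^3 = 21952 ordered triples (a,b,c).
  e.g. a=(a1,0), b=(a2,0), c=(a3,0): lhs=(a1,0) != rhs=(0,0)
  e.g. a=(a1,0), b=(a2,0), c=(a3,1): lhs=(a1,0) != rhs=(0,0)
Total violating triples: 3840


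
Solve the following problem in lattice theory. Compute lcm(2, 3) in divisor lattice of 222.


In a divisor lattice, join = lcm (least common multiple).
gcd(2,3) = 1
lcm(2,3) = 2*3/gcd = 6/1 = 6


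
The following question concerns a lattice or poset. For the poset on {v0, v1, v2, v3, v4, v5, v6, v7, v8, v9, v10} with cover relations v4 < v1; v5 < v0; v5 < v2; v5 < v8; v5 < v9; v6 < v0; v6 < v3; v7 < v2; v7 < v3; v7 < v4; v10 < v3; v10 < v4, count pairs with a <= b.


The order relation is {(a,b) : a <= b}, reflexive so it includes (a,a).
Examples: (v0,v0), (v1,v1), (v10,v1), (v10,v10), (v10,v3), ...
Total ordered pairs: 25


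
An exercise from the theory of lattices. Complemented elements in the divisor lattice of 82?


An element a is complemented if some b has a meet b = bottom, a join b = top.
a is complemented iff gcd(a, n/a)=1, i.e. a is a unitary divisor of 82.
Complemented elements: 1, 2, 41, 82
Count: 4


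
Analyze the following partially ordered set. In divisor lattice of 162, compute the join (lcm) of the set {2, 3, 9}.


In a divisor lattice, join = lcm (least common multiple).
Compute lcm iteratively: start with first element, then lcm(current, next).
Elements: [2, 3, 9]
lcm(2,3) = 6
lcm(6,9) = 18
Final lcm = 18


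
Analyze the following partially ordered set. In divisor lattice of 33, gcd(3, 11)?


Meet=gcd.
gcd(3,11)=1


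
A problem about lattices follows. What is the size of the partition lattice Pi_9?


B(n) = number of set partitions of an n-element set.
B(n) satisfies the recurrence: B(n+1) = sum_k C(n,k)*B(k).
B(9) = 21147


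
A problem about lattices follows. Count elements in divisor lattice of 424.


Divisors of 424: [1, 2, 4, 8, 53, 106, 212, 424]
Count: 8


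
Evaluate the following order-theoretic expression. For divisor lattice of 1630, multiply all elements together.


Divisors of 1630: [1, 2, 5, 10, 163, 326, 815, 1630]
Product = n^(d(n)/2) = 1630^(8/2)
Product = 7059117610000


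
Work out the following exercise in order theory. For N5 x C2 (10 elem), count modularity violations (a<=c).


Modular law: if a <= c then a v (b ^ c) = (a v b) ^ c.
Check all triples (a,b,c) with a <= c among 10 elements.
  e.g. a=(a,0), b=(c,0), c=(b,0): lhs=(a,0) != rhs=(b,0)
  e.g. a=(a,0), b=(c,1), c=(b,0): lhs=(a,0) != rhs=(b,0)
Total violating triples: 6


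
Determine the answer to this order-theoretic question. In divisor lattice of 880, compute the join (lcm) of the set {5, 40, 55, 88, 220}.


In a divisor lattice, join = lcm (least common multiple).
Compute lcm iteratively: start with first element, then lcm(current, next).
Elements: [5, 40, 55, 88, 220]
lcm(5,40) = 40
lcm(40,55) = 440
lcm(440,88) = 440
lcm(440,220) = 440
Final lcm = 440


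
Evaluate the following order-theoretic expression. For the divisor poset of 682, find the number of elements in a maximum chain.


A chain is a totally ordered subset; we count the number of elements in a maximum chain.
Compute, for each element x, the size of the longest chain ending at x:
  1: 1
  2: 2
  11: 2
  31: 2
  22: 3
  62: 3
  ...
A maximum chain: 1 < 2 < 22 < 682
Number of elements in the longest chain: 4


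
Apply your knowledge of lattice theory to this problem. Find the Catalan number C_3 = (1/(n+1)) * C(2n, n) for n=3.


C(n) = C(2n, n) / (n+1).
C(6, 3) = 20
C(3) = 20 / 4 = 5


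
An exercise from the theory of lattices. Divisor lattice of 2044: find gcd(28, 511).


In a divisor lattice, meet = gcd (greatest common divisor).
By Euclidean algorithm or factoring: gcd(28,511) = 7


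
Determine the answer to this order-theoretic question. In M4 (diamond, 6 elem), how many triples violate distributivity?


Distributive law: a ^ (b v c) = (a ^ b) v (a ^ c).
Check all 6^3 = 216 ordered triples (a,b,c).
  e.g. a=a1, b=a2, c=a3: lhs=a1 != rhs=0
  e.g. a=a1, b=a2, c=a4: lhs=a1 != rhs=0
Total violating triples: 24


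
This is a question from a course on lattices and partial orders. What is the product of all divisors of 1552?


Divisors of 1552: [1, 2, 4, 8, 16, 97, 194, 388, 776, 1552]
Product = n^(d(n)/2) = 1552^(10/2)
Product = 9004478897324032


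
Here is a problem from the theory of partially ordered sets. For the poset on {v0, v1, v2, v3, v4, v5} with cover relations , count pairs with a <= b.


The order relation is {(a,b) : a <= b}, reflexive so it includes (a,a).
Examples: (v0,v0), (v1,v1), (v2,v2), (v3,v3), (v4,v4), ...
Total ordered pairs: 6


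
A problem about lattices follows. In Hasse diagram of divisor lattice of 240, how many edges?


A cover relation a -< b holds when a < b with no c strictly between.
Cover relations:
  1 -< 2
  1 -< 3
  1 -< 5
  2 -< 4
  2 -< 6
  2 -< 10
  3 -< 6
  3 -< 15
  ...28 more
Total: 36


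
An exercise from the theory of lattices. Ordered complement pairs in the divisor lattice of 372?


Complement pair (a,b): a meet b = bottom, a join b = top.
Here: gcd(a,b)=1 and lcm(a,b)=372, i.e. a*b=372 with a,b coprime.
Pairs found: (1,372), (3,124), (4,93), (12,31), ... (4 more)
Total ordered pairs: 8


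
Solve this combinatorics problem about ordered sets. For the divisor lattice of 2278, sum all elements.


sigma(n) = sum of divisors.
Divisors of 2278: [1, 2, 17, 34, 67, 134, 1139, 2278]
Sum = 3672


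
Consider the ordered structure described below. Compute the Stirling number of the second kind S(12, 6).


S(n,k) = k*S(n-1,k) + S(n-1,k-1).
S(11,6) = 179487, S(11,5) = 246730
S(12,6) = 6*179487 + 246730 = 1076922 + 246730
S(12,6) = 1323652


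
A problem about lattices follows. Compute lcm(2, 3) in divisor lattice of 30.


In a divisor lattice, join = lcm (least common multiple).
gcd(2,3) = 1
lcm(2,3) = 2*3/gcd = 6/1 = 6


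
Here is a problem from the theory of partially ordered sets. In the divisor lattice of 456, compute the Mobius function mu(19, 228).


In a divisor lattice, mu(a,b) = mu(b/a) where mu is the classical Mobius function.
b/a = 228/19 = 12
Prime factorization of 12: primes [2, 3]
12 is not squarefree, so mu(12) = 0


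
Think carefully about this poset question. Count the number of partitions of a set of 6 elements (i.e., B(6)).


B(n) = number of set partitions of an n-element set.
B(n) satisfies the recurrence: B(n+1) = sum_k C(n,k)*B(k).
B(6) = 203


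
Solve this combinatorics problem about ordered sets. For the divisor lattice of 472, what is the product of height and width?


Height = length of longest chain minus 1; width = size of largest antichain.
A maximum chain: 1 | 59 | 118 | 236 | 472  (height 4).
A maximum antichain: {2, 59}  (width 2).
Product = 4 * 2 = 8


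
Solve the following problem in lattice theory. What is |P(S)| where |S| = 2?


Power set = 2^n.
2^2 = 4


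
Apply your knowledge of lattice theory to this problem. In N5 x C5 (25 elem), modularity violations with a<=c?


Modular law: if a <= c then a v (b ^ c) = (a v b) ^ c.
Check all triples (a,b,c) with a <= c among 25 elements.
  e.g. a=(a,0), b=(c,0), c=(b,0): lhs=(a,0) != rhs=(b,0)
  e.g. a=(a,0), b=(c,1), c=(b,0): lhs=(a,0) != rhs=(b,0)
Total violating triples: 75


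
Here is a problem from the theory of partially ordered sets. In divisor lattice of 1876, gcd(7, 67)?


Meet=gcd.
gcd(7,67)=1


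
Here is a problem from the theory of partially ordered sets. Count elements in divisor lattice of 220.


Divisors of 220: [1, 2, 4, 5, 10, 11, 20, 22, 44, 55, 110, 220]
Count: 12


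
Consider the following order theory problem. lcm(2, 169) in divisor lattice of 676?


Join=lcm.
gcd(2,169)=1
lcm=338


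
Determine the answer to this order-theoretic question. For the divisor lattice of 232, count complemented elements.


An element a is complemented if some b has a meet b = bottom, a join b = top.
a is complemented iff gcd(a, n/a)=1, i.e. a is a unitary divisor of 232.
Complemented elements: 1, 8, 29, 232
Count: 4


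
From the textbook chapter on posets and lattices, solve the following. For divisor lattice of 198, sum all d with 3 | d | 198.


Interval [3,198] in divisors of 198: [3, 6, 9, 18, 33, 66, 99, 198]
Sum = 432


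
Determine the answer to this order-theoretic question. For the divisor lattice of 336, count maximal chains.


A maximal chain goes from the minimum element to a maximal element via cover relations.
Counting all min-to-max paths in the cover graph.
Total maximal chains: 30


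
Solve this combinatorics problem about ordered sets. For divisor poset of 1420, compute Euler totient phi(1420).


phi(n) = n * prod_{p|n} (1 - 1/p).
Prime divisors of 1420: [2, 5, 71]
phi(1420) = 1420 * (1 - 1/2) * (1 - 1/5) * (1 - 1/71)
phi(1420) = 560


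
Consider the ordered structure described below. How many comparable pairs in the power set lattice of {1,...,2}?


A comparable pair {a,b} has a < b or b < a in the order.
Count unordered pairs where one element is strictly below the other.
Examples: {{},{1}}, {{},{2}}, {{},{1,2}}, {{1},{1,2}}, ...
Total comparable pairs: 5


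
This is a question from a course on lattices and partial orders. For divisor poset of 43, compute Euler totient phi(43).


phi(n) = n * prod_{p|n} (1 - 1/p).
Prime divisors of 43: [43]
phi(43) = 43 * (1 - 1/43)
phi(43) = 42


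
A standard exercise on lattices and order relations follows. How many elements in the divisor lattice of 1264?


Divisors of 1264: [1, 2, 4, 8, 16, 79, 158, 316, 632, 1264]
Count: 10


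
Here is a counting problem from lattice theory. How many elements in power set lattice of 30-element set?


Power set = 2^n.
2^30 = 1073741824


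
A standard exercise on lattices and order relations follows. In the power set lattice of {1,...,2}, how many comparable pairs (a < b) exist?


A comparable pair {a,b} has a < b or b < a in the order.
Count unordered pairs where one element is strictly below the other.
Examples: {{},{1}}, {{},{2}}, {{},{1,2}}, {{1},{1,2}}, ...
Total comparable pairs: 5


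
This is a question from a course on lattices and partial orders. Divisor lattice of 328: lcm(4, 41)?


Join=lcm.
gcd(4,41)=1
lcm=164


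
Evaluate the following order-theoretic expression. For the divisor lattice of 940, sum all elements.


sigma(n) = sum of divisors.
Divisors of 940: [1, 2, 4, 5, 10, 20, 47, 94, 188, 235, 470, 940]
Sum = 2016


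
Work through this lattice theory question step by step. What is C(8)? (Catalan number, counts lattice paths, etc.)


C(n) = C(2n, n) / (n+1).
C(16, 8) = 12870
C(8) = 12870 / 9 = 1430


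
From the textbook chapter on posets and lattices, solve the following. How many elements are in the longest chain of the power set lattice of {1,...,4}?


A chain is a totally ordered subset; we count the number of elements in a maximum chain.
Compute, for each element x, the size of the longest chain ending at x:
  {}: 1
  {1}: 2
  {2}: 2
  {3}: 2
  {4}: 2
  {1,2}: 3
  ...
A maximum chain: {} < {1} < {1,2} < {1,2,3} < {1,2,3,4}
Number of elements in the longest chain: 5


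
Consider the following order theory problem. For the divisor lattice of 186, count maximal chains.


A maximal chain goes from the minimum element to a maximal element via cover relations.
Counting all min-to-max paths in the cover graph.
Total maximal chains: 6


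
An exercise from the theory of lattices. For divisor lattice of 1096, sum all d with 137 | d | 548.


Interval [137,548] in divisors of 1096: [137, 274, 548]
Sum = 959


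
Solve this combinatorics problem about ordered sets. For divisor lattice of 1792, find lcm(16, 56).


In a divisor lattice, join = lcm (least common multiple).
Compute lcm iteratively: start with first element, then lcm(current, next).
Elements: [16, 56]
lcm(16,56) = 112
Final lcm = 112


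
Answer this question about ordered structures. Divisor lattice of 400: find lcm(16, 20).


In a divisor lattice, join = lcm (least common multiple).
gcd(16,20) = 4
lcm(16,20) = 16*20/gcd = 320/4 = 80


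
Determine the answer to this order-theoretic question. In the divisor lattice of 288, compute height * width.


Height = length of longest chain minus 1; width = size of largest antichain.
A maximum chain: 1 | 3 | 9 | 18 | 36 | 72 | 144 | 288  (height 7).
A maximum antichain: {4, 6, 9}  (width 3).
Product = 7 * 3 = 21


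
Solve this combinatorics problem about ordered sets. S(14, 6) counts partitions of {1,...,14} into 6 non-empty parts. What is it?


S(n,k) = k*S(n-1,k) + S(n-1,k-1).
S(13,6) = 9321312, S(13,5) = 7508501
S(14,6) = 6*9321312 + 7508501 = 55927872 + 7508501
S(14,6) = 63436373


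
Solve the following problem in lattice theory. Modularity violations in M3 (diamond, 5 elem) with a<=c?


Modular law: if a <= c then a v (b ^ c) = (a v b) ^ c.
Check all triples (a,b,c) with a <= c among 5 elements.
This lattice is modular (diamonds M_m and their chain-products are modular).
Total violating triples: 0


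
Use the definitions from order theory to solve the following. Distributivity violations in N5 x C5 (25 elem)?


Distributive law: a ^ (b v c) = (a ^ b) v (a ^ c).
Check all 25^3 = 15625 ordered triples (a,b,c).
  e.g. a=(b,0), b=(a,0), c=(c,0): lhs=(b,0) != rhs=(a,0)
  e.g. a=(b,0), b=(a,0), c=(c,1): lhs=(b,0) != rhs=(a,0)
Total violating triples: 250


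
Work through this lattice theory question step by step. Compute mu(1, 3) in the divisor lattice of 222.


In a divisor lattice, mu(a,b) = mu(b/a) where mu is the classical Mobius function.
b/a = 3/1 = 3
Prime factorization of 3: primes [3]
3 is squarefree with 1 prime factor(s), so mu(3) = (-1)^1 = -1


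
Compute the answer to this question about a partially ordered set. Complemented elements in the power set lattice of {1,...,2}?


An element a is complemented if some b has a meet b = bottom, a join b = top.
every subset A has complement S\A, so all elements are complemented.
Complemented elements: {}, {1}, {2}, {1,2}
Count: 4


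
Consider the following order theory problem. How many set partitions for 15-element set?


B(n) = number of set partitions of an n-element set.
B(n) satisfies the recurrence: B(n+1) = sum_k C(n,k)*B(k).
B(15) = 1382958545


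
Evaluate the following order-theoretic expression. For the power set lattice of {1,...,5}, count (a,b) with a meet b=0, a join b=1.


Complement pair (a,b): a meet b = bottom, a join b = top.
Here: A intersect B = {} and A union B = {1,...,5}.
Pairs found: ({},{1,2,3,4,5}), ({1},{2,3,4,5}), ({2},{1,3,4,5}), ({3},{1,2,4,5}), ... (28 more)
Total ordered pairs: 32


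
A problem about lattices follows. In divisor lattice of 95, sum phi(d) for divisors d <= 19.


Divisors of 95 up to 19: [1, 5, 19]
phi values: [1, 4, 18]
Sum = 23


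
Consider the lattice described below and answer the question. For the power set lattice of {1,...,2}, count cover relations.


A cover relation a -< b holds when a < b with no c strictly between.
Cover relations:
  {} -< {1}
  {} -< {2}
  {1} -< {1,2}
  {2} -< {1,2}
Total: 4


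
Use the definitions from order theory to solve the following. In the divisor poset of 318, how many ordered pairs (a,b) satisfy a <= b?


The order relation is {(a,b) : a <= b}, reflexive so it includes (a,a).
Examples: (1,1), (1,106), (1,159), (1,2), (1,3), ...
Total ordered pairs: 27


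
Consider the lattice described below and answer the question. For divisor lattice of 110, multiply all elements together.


Divisors of 110: [1, 2, 5, 10, 11, 22, 55, 110]
Product = n^(d(n)/2) = 110^(8/2)
Product = 146410000


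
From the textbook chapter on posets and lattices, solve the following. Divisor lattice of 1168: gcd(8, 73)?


Meet=gcd.
gcd(8,73)=1


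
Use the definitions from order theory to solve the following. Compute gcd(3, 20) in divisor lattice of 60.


In a divisor lattice, meet = gcd (greatest common divisor).
By Euclidean algorithm or factoring: gcd(3,20) = 1


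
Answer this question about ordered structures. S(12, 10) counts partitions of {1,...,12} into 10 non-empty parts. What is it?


S(n,k) = k*S(n-1,k) + S(n-1,k-1).
S(11,10) = 55, S(11,9) = 1155
S(12,10) = 10*55 + 1155 = 550 + 1155
S(12,10) = 1705


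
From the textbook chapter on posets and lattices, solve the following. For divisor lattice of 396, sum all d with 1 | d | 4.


Interval [1,4] in divisors of 396: [1, 2, 4]
Sum = 7


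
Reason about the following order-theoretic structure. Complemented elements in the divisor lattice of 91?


An element a is complemented if some b has a meet b = bottom, a join b = top.
a is complemented iff gcd(a, n/a)=1, i.e. a is a unitary divisor of 91.
Complemented elements: 1, 7, 13, 91
Count: 4


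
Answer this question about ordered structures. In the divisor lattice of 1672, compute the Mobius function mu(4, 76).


In a divisor lattice, mu(a,b) = mu(b/a) where mu is the classical Mobius function.
b/a = 76/4 = 19
Prime factorization of 19: primes [19]
19 is squarefree with 1 prime factor(s), so mu(19) = (-1)^1 = -1


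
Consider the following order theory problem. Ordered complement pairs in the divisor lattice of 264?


Complement pair (a,b): a meet b = bottom, a join b = top.
Here: gcd(a,b)=1 and lcm(a,b)=264, i.e. a*b=264 with a,b coprime.
Pairs found: (1,264), (3,88), (8,33), (11,24), ... (4 more)
Total ordered pairs: 8


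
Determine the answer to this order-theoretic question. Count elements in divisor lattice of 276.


Divisors of 276: [1, 2, 3, 4, 6, 12, 23, 46, 69, 92, 138, 276]
Count: 12


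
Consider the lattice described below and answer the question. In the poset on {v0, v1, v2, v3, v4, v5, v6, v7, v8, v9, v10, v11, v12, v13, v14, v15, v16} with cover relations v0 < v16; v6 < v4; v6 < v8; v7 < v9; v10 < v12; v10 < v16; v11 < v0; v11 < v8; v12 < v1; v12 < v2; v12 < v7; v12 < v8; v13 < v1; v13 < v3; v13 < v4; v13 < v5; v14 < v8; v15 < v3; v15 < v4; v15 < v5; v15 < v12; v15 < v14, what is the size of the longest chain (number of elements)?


A chain is a totally ordered subset; we count the number of elements in a maximum chain.
Compute, for each element x, the size of the longest chain ending at x:
  v6: 1
  v10: 1
  v11: 1
  v13: 1
  v15: 1
  v0: 2
  ...
A maximum chain: v10 < v12 < v7 < v9
Number of elements in the longest chain: 4
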